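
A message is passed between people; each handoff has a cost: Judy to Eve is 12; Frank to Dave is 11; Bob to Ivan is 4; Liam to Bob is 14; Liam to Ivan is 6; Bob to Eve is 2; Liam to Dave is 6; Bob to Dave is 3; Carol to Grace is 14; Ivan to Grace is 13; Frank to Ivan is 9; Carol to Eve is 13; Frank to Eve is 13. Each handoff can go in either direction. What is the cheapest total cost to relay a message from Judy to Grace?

Some routes from Judy to Grace:
Judy-Eve-Bob-Dave-Liam-Ivan-Grace: 12 + 2 + 3 + 6 + 6 + 13 = 42
Judy-Eve-Carol-Grace: 12 + 13 + 14 = 39
Judy-Eve-Bob-Ivan-Grace: 12 + 2 + 4 + 13 = 31
The minimum is 31.

31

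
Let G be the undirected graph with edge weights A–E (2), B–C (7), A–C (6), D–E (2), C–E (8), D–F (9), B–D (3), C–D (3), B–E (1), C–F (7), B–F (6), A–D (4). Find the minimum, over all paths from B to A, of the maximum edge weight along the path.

2

Comparing a few candidate routes:
B→D→A: max(3, 4) = 4
B→D→E→A: max(3, 2, 2) = 3
B→E→D→A: max(1, 2, 4) = 4
B→E→A: max(1, 2) = 2
The minimum achievable maximum is 2.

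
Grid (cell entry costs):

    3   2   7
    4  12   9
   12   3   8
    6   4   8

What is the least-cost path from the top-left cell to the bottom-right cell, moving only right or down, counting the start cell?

32

Path r0c0 → r0c1 → r1c1 → r2c1 → r3c1 → r3c2: 3 + 2 + 12 + 3 + 4 + 8 = 32.
For comparison, the top-then-right route costs 37.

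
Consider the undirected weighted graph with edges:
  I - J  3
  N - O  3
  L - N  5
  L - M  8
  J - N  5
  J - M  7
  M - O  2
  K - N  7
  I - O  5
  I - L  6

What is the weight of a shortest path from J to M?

7

Comparing a few candidate routes:
J -> I -> O -> M: 3 + 5 + 2 = 10
J -> N -> O -> M: 5 + 3 + 2 = 10
J -> M: 7
J -> I -> L -> M: 3 + 6 + 8 = 17
The minimum is 7.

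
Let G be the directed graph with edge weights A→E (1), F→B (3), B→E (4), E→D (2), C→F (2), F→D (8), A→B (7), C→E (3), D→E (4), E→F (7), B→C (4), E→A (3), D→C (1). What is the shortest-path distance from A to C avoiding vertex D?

11

Candidate routes:
A -> E -> F -> B -> C: 1 + 7 + 3 + 4 = 15
A -> B -> C: 7 + 4 = 11
Shortest: 11.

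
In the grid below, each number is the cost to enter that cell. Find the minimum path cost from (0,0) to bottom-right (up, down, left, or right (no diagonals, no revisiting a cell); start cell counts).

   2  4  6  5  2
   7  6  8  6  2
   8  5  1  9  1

Cheapest: [0,0] → [0,1] → [0,2] → [0,3] → [0,4] → [1,4] → [2,4]
  2 + 4 + 6 + 5 + 2 + 2 + 1 = 22

22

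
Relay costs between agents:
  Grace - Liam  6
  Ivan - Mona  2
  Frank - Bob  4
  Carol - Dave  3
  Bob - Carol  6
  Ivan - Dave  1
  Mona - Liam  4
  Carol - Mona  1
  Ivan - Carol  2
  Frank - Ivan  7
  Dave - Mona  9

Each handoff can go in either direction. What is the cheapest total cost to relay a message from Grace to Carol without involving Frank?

Candidate routes:
Grace-Liam-Mona-Ivan-Dave-Carol: 6 + 4 + 2 + 1 + 3 = 16
Grace-Liam-Mona-Ivan-Carol: 6 + 4 + 2 + 2 = 14
Grace-Liam-Mona-Carol: 6 + 4 + 1 = 11
Grace-Liam-Mona-Dave-Ivan-Carol: 6 + 4 + 9 + 1 + 2 = 22
Grace-Liam-Mona-Dave-Carol: 6 + 4 + 9 + 3 = 22
Best route has total 11.

11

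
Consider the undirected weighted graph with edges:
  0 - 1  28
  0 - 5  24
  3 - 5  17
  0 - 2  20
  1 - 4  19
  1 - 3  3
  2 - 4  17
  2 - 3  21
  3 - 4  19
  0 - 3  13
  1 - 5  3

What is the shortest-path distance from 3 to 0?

13

Checking several routes:
3 → 1 → 5 → 0: 3 + 3 + 24 = 30
3 → 0: 13
3 → 2 → 0: 21 + 20 = 41
3 → 1 → 0: 3 + 28 = 31
Best route has total 13.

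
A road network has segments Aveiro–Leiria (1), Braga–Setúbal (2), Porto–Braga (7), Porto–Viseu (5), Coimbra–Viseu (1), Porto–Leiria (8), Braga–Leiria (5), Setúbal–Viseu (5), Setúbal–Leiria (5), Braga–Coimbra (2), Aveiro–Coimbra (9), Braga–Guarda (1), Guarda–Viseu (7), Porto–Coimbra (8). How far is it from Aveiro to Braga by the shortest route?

6

Checking several routes:
Aveiro → Coimbra → Braga: 9 + 2 = 11
Aveiro → Leiria → Braga: 1 + 5 = 6
Aveiro → Leiria → Setúbal → Braga: 1 + 5 + 2 = 8
Best route has total 6 mi.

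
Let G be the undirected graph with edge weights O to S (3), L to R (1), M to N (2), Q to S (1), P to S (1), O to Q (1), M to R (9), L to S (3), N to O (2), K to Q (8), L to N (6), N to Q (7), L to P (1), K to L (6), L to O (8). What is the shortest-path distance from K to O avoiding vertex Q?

A few of the K→O routes:
K → L → S → O: 6 + 3 + 3 = 12
K → L → O: 6 + 8 = 14
K → L → N → O: 6 + 6 + 2 = 14
K → L → P → S → O: 6 + 1 + 1 + 3 = 11
Shortest: 11.

11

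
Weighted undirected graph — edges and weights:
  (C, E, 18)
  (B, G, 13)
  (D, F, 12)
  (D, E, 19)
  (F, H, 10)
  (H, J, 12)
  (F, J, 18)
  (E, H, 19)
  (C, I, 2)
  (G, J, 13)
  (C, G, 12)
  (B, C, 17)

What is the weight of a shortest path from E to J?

31

Paths from E to J:
E → H → J: 19 + 12 = 31
E → C → G → J: 18 + 12 + 13 = 43
E → D → F → H → J: 19 + 12 + 10 + 12 = 53
E → C → B → G → J: 18 + 17 + 13 + 13 = 61
E → H → F → J: 19 + 10 + 18 = 47
E → D → F → J: 19 + 12 + 18 = 49
Best route has total 31.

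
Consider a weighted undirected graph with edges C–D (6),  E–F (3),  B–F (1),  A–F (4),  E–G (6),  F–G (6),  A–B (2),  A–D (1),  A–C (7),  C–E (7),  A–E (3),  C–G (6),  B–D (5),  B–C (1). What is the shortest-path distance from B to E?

Comparing a few candidate routes:
B - A - E: 2 + 3 = 5
B - F - E: 1 + 3 = 4
B - F - A - E: 1 + 4 + 3 = 8
B - C - E: 1 + 7 = 8
Best route has total 4.

4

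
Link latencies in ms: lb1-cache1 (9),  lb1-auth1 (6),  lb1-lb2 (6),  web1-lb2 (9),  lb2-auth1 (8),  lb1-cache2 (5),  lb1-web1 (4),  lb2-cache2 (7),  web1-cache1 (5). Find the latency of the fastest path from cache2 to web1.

Some routes from cache2 to web1:
cache2 → lb1 → lb2 → web1: 5 + 6 + 9 = 20
cache2 → lb2 → auth1 → lb1 → web1: 7 + 8 + 6 + 4 = 25
cache2 → lb2 → lb1 → web1: 7 + 6 + 4 = 17
cache2 → lb1 → web1: 5 + 4 = 9
cache2 → lb2 → web1: 7 + 9 = 16
cache2 → lb1 → cache1 → web1: 5 + 9 + 5 = 19
Best route has total 9 ms.

9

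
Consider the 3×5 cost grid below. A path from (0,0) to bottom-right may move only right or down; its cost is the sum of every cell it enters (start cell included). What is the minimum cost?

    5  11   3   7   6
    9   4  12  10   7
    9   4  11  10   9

One optimal route is (0,0) (0,1) (0,2) (0,3) (0,4) (1,4) (2,4).
Its cost is 5 + 11 + 3 + 7 + 6 + 7 + 9 = 48.

48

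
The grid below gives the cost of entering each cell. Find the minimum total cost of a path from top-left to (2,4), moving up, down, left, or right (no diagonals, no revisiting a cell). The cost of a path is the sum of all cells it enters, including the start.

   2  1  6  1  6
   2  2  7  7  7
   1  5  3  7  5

25

One optimal route is [0,0] -> [0,1] -> [1,1] -> [2,1] -> [2,2] -> [2,3] -> [2,4].
Its cost is 2 + 1 + 2 + 5 + 3 + 7 + 5 = 25.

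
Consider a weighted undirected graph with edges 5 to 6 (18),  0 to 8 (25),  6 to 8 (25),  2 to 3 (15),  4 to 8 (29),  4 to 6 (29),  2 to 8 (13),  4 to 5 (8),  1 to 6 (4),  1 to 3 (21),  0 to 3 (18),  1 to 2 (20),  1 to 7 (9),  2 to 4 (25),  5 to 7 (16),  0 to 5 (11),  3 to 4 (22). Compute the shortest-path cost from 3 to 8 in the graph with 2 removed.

43

A few of the 3→8 routes:
3 - 0 - 5 - 4 - 8: 18 + 11 + 8 + 29 = 66
3 - 0 - 8: 18 + 25 = 43
3 - 1 - 6 - 8: 21 + 4 + 25 = 50
3 - 4 - 8: 22 + 29 = 51
Shortest: 43.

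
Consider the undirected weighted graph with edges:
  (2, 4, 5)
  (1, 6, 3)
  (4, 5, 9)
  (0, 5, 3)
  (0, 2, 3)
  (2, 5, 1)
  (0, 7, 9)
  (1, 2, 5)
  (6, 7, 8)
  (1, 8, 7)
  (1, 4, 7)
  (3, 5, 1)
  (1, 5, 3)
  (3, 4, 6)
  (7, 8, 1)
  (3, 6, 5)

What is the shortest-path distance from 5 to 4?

Checking several routes:
5 → 3 → 4: 1 + 6 = 7
5 → 4: 9
5 → 2 → 4: 1 + 5 = 6
5 → 1 → 4: 3 + 7 = 10
Shortest: 6.

6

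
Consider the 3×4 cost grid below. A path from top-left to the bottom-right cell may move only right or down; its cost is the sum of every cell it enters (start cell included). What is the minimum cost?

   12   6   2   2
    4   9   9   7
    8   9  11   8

37

Take [0,0]→[0,1]→[0,2]→[0,3]→[1,3]→[2,3] for a total of 12 + 6 + 2 + 2 + 7 + 8 = 37.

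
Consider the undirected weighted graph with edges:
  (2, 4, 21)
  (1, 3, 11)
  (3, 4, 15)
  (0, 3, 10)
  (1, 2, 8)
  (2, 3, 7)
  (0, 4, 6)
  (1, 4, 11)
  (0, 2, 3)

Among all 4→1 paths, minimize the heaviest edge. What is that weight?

Some routes from 4 to 1:
4 -> 0 -> 3 -> 1: max(6, 10, 11) = 11
4 -> 3 -> 2 -> 1: max(15, 7, 8) = 15
4 -> 0 -> 2 -> 1: max(6, 3, 8) = 8
4 -> 0 -> 2 -> 3 -> 1: max(6, 3, 7, 11) = 11
4 -> 1: max(11) = 11
4 -> 0 -> 3 -> 2 -> 1: max(6, 10, 7, 8) = 10
Best route has worst link 8.

8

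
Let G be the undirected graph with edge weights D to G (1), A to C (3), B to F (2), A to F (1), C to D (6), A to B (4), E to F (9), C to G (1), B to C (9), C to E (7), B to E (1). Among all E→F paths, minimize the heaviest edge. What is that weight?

Some routes from E to F:
E → B → A → F: max(1, 4, 1) = 4
E → C → B → F: max(7, 9, 2) = 9
E → B → F: max(1, 2) = 2
E → C → A → B → F: max(7, 3, 4, 2) = 7
E → C → A → F: max(7, 3, 1) = 7
Smallest bottleneck: 2.

2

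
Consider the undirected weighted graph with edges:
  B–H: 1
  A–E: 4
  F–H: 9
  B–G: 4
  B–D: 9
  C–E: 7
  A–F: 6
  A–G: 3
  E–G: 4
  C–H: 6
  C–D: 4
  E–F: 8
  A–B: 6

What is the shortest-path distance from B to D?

Comparing a few candidate routes:
B -> G -> E -> C -> D: 4 + 4 + 7 + 4 = 19
B -> H -> C -> D: 1 + 6 + 4 = 11
B -> D: 9
B -> A -> E -> C -> D: 6 + 4 + 7 + 4 = 21
B -> G -> A -> E -> C -> D: 4 + 3 + 4 + 7 + 4 = 22
The minimum is 9.

9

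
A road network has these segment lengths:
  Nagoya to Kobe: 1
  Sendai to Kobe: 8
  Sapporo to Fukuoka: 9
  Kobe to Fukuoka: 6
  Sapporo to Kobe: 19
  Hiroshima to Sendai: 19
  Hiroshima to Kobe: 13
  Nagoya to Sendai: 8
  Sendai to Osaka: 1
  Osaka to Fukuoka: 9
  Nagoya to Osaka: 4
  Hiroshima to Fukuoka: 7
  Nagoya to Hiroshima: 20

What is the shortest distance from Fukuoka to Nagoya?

A few of the Fukuoka→Nagoya routes:
Fukuoka→Osaka→Nagoya: 9 + 4 = 13
Fukuoka→Osaka→Sendai→Nagoya: 9 + 1 + 8 = 18
Fukuoka→Osaka→Sendai→Kobe→Nagoya: 9 + 1 + 8 + 1 = 19
Fukuoka→Kobe→Nagoya: 6 + 1 = 7
The minimum is 7.

7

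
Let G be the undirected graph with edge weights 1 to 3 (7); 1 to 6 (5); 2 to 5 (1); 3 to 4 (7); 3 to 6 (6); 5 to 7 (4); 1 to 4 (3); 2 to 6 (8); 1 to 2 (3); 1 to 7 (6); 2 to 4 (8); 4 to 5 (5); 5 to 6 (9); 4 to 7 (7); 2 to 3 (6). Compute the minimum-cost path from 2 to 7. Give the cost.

5

Checking several routes:
2→5→4→7: 1 + 5 + 7 = 13
2→5→7: 1 + 4 = 5
2→1→4→7: 3 + 3 + 7 = 13
2→1→7: 3 + 6 = 9
Shortest: 5.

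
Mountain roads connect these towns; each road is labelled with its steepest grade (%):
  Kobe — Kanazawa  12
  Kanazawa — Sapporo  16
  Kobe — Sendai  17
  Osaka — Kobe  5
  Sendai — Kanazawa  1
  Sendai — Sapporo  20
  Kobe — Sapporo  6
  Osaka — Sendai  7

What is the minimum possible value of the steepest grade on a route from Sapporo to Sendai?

7

Some routes from Sapporo to Sendai:
Sapporo - Kanazawa - Kobe - Osaka - Sendai: max(16, 12, 5, 7) = 16
Sapporo - Kanazawa - Sendai: max(16, 1) = 16
Sapporo - Kobe - Kanazawa - Sendai: max(6, 12, 1) = 12
Sapporo - Kanazawa - Kobe - Sendai: max(16, 12, 17) = 17
Sapporo - Kobe - Osaka - Sendai: max(6, 5, 7) = 7
Smallest bottleneck: 7%.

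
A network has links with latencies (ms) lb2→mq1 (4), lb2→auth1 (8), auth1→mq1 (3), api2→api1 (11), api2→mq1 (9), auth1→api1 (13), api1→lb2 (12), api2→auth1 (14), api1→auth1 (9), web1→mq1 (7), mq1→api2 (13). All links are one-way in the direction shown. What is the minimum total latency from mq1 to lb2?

36

Paths from mq1 to lb2:
mq1 - api2 - api1 - lb2: 13 + 11 + 12 = 36
mq1 - api2 - auth1 - api1 - lb2: 13 + 14 + 13 + 12 = 52
The minimum is 36 ms.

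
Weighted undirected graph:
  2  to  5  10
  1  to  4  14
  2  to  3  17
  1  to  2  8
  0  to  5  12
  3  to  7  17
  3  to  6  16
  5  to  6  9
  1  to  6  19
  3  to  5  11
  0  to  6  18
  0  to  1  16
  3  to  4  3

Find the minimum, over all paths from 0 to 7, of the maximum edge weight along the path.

17

Some routes from 0 to 7:
0→1→2→5→6→3→7: max(16, 8, 10, 9, 16, 17) = 17
0→1→4→3→7: max(16, 14, 3, 17) = 17
0→1→2→3→7: max(16, 8, 17, 17) = 17
Smallest bottleneck: 17.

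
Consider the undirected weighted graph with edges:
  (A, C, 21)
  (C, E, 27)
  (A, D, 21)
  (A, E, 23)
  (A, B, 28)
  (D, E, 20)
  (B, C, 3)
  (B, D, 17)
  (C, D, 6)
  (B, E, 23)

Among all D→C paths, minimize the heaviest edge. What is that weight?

Checking several routes:
D-C: max(6) = 6
D-A-E-B-C: max(21, 23, 23, 3) = 23
D-A-C: max(21, 21) = 21
D-B-C: max(17, 3) = 17
Best route has worst link 6.

6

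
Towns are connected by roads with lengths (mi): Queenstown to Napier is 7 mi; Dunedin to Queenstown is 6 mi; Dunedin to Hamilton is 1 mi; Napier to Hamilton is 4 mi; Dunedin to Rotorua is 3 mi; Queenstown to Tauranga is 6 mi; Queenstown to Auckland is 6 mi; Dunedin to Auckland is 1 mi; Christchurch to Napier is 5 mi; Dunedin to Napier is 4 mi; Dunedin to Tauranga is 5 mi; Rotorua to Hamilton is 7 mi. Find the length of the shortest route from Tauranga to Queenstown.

Some routes from Tauranga to Queenstown:
Tauranga-Dunedin-Auckland-Queenstown: 5 + 1 + 6 = 12
Tauranga-Dunedin-Queenstown: 5 + 6 = 11
Tauranga-Queenstown: 6
Shortest: 6 mi.

6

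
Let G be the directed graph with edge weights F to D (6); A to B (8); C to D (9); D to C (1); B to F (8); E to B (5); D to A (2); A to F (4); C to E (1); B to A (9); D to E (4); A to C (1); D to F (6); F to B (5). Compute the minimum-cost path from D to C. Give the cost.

1

Candidate routes:
D → C: 1
D → F → B → A → C: 6 + 5 + 9 + 1 = 21
D → A → C: 2 + 1 = 3
D → E → B → A → C: 4 + 5 + 9 + 1 = 19
Best route has total 1.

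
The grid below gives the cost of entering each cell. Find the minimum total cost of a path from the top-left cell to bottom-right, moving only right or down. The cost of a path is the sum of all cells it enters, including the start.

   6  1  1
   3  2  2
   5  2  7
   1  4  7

22

Best path: (0,0) → (0,1) → (1,1) → (2,1) → (3,1) → (3,2)
Cost: 6 + 1 + 2 + 2 + 4 + 7 = 22
(Top row then right column would cost 24.)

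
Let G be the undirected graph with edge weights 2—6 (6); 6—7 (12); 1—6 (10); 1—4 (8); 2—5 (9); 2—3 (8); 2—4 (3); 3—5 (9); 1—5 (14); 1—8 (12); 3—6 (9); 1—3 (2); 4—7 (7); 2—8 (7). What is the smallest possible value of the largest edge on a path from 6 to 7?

7

Comparing a few candidate routes:
6→3→1→4→7: max(9, 2, 8, 7) = 9
6→3→2→4→7: max(9, 8, 3, 7) = 9
6→2→4→7: max(6, 3, 7) = 7
6→2→3→1→4→7: max(6, 8, 2, 8, 7) = 8
Best route has worst link 7.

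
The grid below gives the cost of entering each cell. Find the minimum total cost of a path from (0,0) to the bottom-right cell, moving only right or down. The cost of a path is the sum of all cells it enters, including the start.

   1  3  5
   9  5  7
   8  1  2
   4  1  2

13

Take (0,0) (0,1) (1,1) (2,1) (3,1) (3,2) for a total of 1 + 3 + 5 + 1 + 1 + 2 = 13.
(Top row then right column would cost 20.)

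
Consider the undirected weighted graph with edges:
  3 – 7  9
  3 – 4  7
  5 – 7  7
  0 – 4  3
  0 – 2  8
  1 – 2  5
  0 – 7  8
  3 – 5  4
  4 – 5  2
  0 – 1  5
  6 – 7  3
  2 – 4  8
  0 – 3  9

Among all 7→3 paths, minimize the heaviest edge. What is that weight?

A few of the 7→3 routes:
7-5-3: max(7, 4) = 7
7-0-4-3: max(8, 3, 7) = 8
7-5-4-3: max(7, 2, 7) = 7
7-0-4-5-3: max(8, 3, 2, 4) = 8
Smallest bottleneck: 7.

7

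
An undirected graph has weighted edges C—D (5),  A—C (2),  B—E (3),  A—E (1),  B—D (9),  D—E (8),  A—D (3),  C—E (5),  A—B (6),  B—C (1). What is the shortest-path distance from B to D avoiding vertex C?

Routes from B to D avoiding C:
B-E-A-D: 3 + 1 + 3 = 7
B-A-D: 6 + 3 = 9
B-D: 9
B-A-E-D: 6 + 1 + 8 = 15
B-E-D: 3 + 8 = 11
Best route has total 7.

7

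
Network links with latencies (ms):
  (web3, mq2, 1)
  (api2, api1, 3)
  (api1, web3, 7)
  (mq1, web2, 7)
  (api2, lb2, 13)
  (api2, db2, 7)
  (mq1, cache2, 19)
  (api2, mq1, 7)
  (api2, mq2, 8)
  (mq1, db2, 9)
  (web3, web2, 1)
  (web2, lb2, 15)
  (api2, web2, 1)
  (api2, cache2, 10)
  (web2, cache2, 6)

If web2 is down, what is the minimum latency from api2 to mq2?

Paths from api2 to mq2 avoiding web2:
api2 - api1 - web3 - mq2: 3 + 7 + 1 = 11
api2 - mq2: 8
Best route has total 8 ms.

8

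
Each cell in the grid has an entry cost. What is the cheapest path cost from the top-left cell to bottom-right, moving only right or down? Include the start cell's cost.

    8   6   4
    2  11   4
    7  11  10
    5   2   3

27

Best path: [0,0] [1,0] [2,0] [3,0] [3,1] [3,2]
Cost: 8 + 2 + 7 + 5 + 2 + 3 = 27
(Top row then right column would cost 35.)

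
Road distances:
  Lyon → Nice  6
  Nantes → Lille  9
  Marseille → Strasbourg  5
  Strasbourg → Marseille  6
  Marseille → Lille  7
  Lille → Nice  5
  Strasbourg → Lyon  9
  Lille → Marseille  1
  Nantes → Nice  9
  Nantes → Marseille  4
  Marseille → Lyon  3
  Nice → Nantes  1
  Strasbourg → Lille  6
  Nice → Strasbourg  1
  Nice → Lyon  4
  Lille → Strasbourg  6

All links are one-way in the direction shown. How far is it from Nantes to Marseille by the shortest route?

Comparing a few candidate routes:
Nantes - Marseille: 4
Nantes - Nice - Strasbourg - Marseille: 9 + 1 + 6 = 16
Nantes - Lille - Marseille: 9 + 1 = 10
Shortest: 4.

4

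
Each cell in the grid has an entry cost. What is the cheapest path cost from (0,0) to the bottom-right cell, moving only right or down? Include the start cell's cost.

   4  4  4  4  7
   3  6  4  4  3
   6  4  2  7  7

Cheapest: [0,0] → [0,1] → [0,2] → [0,3] → [1,3] → [1,4] → [2,4]
  4 + 4 + 4 + 4 + 4 + 3 + 7 = 30
For comparison, the top-then-right route costs 33.

30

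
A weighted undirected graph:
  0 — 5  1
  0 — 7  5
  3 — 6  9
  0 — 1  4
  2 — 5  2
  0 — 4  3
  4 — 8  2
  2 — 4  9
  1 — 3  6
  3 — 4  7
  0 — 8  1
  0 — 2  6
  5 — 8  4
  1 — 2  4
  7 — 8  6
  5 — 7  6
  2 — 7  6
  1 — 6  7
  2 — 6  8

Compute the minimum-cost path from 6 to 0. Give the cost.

Some routes from 6 to 0:
6-2-5-8-0: 8 + 2 + 4 + 1 = 15
6-1-2-5-0: 7 + 4 + 2 + 1 = 14
6-2-0: 8 + 6 = 14
6-2-1-0: 8 + 4 + 4 = 16
6-2-5-0: 8 + 2 + 1 = 11
6-1-0: 7 + 4 = 11
The minimum is 11.

11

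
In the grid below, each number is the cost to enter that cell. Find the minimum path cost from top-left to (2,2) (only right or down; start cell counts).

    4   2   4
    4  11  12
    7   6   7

28

Best path: [0,0] [1,0] [2,0] [2,1] [2,2]
Cost: 4 + 4 + 7 + 6 + 7 = 28
(Top row then right column would cost 29.)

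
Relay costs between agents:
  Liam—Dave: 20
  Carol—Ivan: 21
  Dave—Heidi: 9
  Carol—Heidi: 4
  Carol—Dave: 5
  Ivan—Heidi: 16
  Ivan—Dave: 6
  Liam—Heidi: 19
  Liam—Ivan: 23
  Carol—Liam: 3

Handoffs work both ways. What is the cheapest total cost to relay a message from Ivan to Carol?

Comparing a few candidate routes:
Ivan-Dave-Heidi-Carol: 6 + 9 + 4 = 19
Ivan-Liam-Carol: 23 + 3 = 26
Ivan-Dave-Carol: 6 + 5 = 11
Ivan-Heidi-Carol: 16 + 4 = 20
Ivan-Carol: 21
Shortest: 11.

11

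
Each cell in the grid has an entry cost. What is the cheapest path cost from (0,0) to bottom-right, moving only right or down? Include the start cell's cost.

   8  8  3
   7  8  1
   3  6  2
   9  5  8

Take (0,0) → (0,1) → (0,2) → (1,2) → (2,2) → (3,2) for a total of 8 + 8 + 3 + 1 + 2 + 8 = 30.

30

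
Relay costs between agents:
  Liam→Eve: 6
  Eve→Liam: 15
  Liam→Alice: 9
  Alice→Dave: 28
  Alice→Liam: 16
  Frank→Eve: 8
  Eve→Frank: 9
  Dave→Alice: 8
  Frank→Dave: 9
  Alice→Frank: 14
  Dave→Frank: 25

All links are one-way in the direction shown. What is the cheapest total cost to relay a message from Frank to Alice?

Candidate routes:
Frank-Dave-Alice: 9 + 8 = 17
Frank-Eve-Liam-Alice: 8 + 15 + 9 = 32
Best route has total 17.

17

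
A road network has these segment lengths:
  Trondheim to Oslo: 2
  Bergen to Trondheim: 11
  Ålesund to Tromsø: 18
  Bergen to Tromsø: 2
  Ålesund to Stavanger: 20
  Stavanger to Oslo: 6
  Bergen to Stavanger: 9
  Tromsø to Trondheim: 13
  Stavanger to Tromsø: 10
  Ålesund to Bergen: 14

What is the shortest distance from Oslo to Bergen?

A few of the Oslo→Bergen routes:
Oslo-Stavanger-Tromsø-Bergen: 6 + 10 + 2 = 18
Oslo-Stavanger-Bergen: 6 + 9 = 15
Oslo-Trondheim-Tromsø-Bergen: 2 + 13 + 2 = 17
Oslo-Trondheim-Bergen: 2 + 11 = 13
Best route has total 13.

13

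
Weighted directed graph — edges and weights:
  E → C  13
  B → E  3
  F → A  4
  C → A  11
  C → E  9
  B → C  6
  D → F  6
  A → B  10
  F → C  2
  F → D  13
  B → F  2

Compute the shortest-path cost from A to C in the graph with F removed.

Paths from A to C avoiding F:
A-B-E-C: 10 + 3 + 13 = 26
A-B-C: 10 + 6 = 16
Best route has total 16.

16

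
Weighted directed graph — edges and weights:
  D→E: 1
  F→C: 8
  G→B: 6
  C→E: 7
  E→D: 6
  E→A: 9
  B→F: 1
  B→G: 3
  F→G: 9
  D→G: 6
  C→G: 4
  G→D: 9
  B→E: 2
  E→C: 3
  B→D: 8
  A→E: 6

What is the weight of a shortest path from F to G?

Paths from F to G:
F-G: 9
F-C-G: 8 + 4 = 12
F-C-E-D-G: 8 + 7 + 6 + 6 = 27
The minimum is 9.

9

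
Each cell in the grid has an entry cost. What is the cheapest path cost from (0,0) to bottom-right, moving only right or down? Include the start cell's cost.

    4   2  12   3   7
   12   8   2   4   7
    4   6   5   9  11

38

Path [0,0]→[0,1]→[1,1]→[1,2]→[1,3]→[1,4]→[2,4]: 4 + 2 + 8 + 2 + 4 + 7 + 11 = 38.
For comparison, the top-then-right route costs 46.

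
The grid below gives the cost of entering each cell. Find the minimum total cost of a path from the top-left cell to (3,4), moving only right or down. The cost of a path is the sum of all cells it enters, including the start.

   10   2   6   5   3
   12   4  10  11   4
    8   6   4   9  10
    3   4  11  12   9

Path r0c0 r0c1 r0c2 r0c3 r0c4 r1c4 r2c4 r3c4: 10 + 2 + 6 + 5 + 3 + 4 + 10 + 9 = 49.

49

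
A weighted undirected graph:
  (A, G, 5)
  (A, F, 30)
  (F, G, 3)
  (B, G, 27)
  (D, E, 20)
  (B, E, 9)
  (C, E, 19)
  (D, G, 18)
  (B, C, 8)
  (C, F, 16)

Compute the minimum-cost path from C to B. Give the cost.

8

Comparing a few candidate routes:
C -> F -> G -> B: 16 + 3 + 27 = 46
C -> E -> B: 19 + 9 = 28
C -> B: 8
The minimum is 8.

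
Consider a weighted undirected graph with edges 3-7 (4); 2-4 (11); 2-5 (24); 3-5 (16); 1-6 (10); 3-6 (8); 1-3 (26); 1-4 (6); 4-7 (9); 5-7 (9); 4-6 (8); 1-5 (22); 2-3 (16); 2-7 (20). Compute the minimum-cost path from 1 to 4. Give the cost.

6

A few of the 1→4 routes:
1 → 6 → 3 → 7 → 4: 10 + 8 + 4 + 9 = 31
1 → 6 → 4: 10 + 8 = 18
1 → 5 → 7 → 4: 22 + 9 + 9 = 40
1 → 4: 6
1 → 3 → 7 → 4: 26 + 4 + 9 = 39
Shortest: 6.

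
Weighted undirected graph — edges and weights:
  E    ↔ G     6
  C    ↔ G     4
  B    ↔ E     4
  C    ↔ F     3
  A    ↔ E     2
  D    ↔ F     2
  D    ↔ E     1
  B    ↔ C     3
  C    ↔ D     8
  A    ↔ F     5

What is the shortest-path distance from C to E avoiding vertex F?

7

Paths from C to E avoiding F:
C→D→E: 8 + 1 = 9
C→B→E: 3 + 4 = 7
C→G→E: 4 + 6 = 10
Best route has total 7.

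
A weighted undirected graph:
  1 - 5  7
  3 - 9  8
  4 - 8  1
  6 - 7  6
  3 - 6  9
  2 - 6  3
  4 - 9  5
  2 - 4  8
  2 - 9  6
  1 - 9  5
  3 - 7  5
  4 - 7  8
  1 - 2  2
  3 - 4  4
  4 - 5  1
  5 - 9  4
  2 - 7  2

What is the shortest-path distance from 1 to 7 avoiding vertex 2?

16

A few of the 1→7 routes:
1 - 9 - 5 - 4 - 7: 5 + 4 + 1 + 8 = 18
1 - 5 - 4 - 7: 7 + 1 + 8 = 16
1 - 9 - 3 - 7: 5 + 8 + 5 = 18
1 - 5 - 4 - 3 - 7: 7 + 1 + 4 + 5 = 17
Best route has total 16.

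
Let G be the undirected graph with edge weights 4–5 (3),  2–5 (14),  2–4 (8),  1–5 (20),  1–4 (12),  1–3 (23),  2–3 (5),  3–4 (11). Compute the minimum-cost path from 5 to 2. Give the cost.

Comparing a few candidate routes:
5 → 1 → 4 → 2: 20 + 12 + 8 = 40
5 → 4 → 2: 3 + 8 = 11
5 → 4 → 1 → 3 → 2: 3 + 12 + 23 + 5 = 43
5 → 2: 14
5 → 4 → 3 → 2: 3 + 11 + 5 = 19
The minimum is 11.

11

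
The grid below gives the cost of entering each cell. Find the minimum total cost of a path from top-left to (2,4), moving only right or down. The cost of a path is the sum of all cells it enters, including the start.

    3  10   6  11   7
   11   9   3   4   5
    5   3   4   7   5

36

Cheapest: [0,0]→[0,1]→[0,2]→[1,2]→[1,3]→[1,4]→[2,4]
  3 + 10 + 6 + 3 + 4 + 5 + 5 = 36
For comparison, the top-then-right route costs 47.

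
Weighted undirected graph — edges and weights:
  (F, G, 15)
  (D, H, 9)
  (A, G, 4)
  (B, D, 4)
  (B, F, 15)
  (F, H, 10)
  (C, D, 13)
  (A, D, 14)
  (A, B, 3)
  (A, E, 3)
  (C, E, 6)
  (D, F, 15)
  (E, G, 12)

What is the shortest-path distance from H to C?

A few of the H→C routes:
H - D - A - E - C: 9 + 14 + 3 + 6 = 32
H - F - B - A - E - C: 10 + 15 + 3 + 3 + 6 = 37
H - F - G - A - E - C: 10 + 15 + 4 + 3 + 6 = 38
H - D - C: 9 + 13 = 22
H - F - D - C: 10 + 15 + 13 = 38
H - D - B - A - E - C: 9 + 4 + 3 + 3 + 6 = 25
Shortest: 22.

22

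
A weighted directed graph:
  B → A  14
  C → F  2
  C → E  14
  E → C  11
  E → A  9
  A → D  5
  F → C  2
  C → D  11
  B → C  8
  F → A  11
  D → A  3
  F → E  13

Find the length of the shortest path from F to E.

Routes from F to E:
F→C→E: 2 + 14 = 16
F→E: 13
The minimum is 13.

13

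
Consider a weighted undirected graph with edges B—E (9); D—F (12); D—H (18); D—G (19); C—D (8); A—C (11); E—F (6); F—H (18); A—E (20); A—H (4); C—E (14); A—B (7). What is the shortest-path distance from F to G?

Some routes from F to G:
F - D - G: 12 + 19 = 31
F - E - C - D - G: 6 + 14 + 8 + 19 = 47
F - H - D - G: 18 + 18 + 19 = 55
Best route has total 31.

31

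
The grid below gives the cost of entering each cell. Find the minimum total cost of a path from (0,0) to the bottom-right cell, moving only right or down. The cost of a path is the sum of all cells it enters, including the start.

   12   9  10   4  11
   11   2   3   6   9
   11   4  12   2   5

39

Take (0,0) → (0,1) → (1,1) → (1,2) → (1,3) → (2,3) → (2,4) for a total of 12 + 9 + 2 + 3 + 6 + 2 + 5 = 39.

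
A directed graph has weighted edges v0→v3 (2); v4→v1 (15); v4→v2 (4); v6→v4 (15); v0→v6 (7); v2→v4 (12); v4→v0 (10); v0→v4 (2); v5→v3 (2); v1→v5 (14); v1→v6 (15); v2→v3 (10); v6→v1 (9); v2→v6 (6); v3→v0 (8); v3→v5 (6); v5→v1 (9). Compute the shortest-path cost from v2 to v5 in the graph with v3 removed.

Routes from v2 to v5 avoiding v3:
v2 -> v6 -> v4 -> v1 -> v5: 6 + 15 + 15 + 14 = 50
v2 -> v4 -> v1 -> v5: 12 + 15 + 14 = 41
v2 -> v6 -> v1 -> v5: 6 + 9 + 14 = 29
v2 -> v4 -> v0 -> v6 -> v1 -> v5: 12 + 10 + 7 + 9 + 14 = 52
Best route has total 29.

29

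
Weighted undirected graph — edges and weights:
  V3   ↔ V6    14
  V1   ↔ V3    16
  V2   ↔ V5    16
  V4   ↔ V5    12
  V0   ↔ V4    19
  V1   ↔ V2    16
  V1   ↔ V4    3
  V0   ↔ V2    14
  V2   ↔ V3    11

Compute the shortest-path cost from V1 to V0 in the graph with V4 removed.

Routes from V1 to V0 avoiding V4:
V1 -> V2 -> V0: 16 + 14 = 30
V1 -> V3 -> V2 -> V0: 16 + 11 + 14 = 41
Best route has total 30.

30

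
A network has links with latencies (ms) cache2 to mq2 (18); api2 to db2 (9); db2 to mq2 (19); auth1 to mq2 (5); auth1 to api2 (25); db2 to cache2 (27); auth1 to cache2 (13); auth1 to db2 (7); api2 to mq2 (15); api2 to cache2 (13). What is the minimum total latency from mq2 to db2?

Some routes from mq2 to db2:
mq2→api2→db2: 15 + 9 = 24
mq2→auth1→db2: 5 + 7 = 12
mq2→db2: 19
The minimum is 12 ms.

12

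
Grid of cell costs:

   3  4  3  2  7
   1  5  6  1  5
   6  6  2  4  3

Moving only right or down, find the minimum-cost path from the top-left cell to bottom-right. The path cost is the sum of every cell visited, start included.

Take [0,0] [0,1] [0,2] [0,3] [1,3] [2,3] [2,4] for a total of 3 + 4 + 3 + 2 + 1 + 4 + 3 = 20.

20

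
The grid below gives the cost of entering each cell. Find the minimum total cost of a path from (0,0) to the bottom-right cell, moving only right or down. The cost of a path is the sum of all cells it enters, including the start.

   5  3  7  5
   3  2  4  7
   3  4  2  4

Cheapest: [0,0]→[0,1]→[1,1]→[1,2]→[2,2]→[2,3]
  5 + 3 + 2 + 4 + 2 + 4 = 20
(Top row then right column would cost 31.)

20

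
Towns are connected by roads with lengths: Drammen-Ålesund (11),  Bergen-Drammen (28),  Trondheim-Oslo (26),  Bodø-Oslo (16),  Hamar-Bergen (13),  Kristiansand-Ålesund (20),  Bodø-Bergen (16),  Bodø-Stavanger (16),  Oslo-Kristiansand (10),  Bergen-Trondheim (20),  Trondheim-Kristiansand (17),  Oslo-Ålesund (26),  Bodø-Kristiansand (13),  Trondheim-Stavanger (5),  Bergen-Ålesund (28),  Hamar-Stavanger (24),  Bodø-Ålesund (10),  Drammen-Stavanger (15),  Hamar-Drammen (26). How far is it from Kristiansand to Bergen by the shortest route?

29

Comparing a few candidate routes:
Kristiansand-Oslo-Bodø-Bergen: 10 + 16 + 16 = 42
Kristiansand-Trondheim-Bergen: 17 + 20 = 37
Kristiansand-Bodø-Bergen: 13 + 16 = 29
Shortest: 29.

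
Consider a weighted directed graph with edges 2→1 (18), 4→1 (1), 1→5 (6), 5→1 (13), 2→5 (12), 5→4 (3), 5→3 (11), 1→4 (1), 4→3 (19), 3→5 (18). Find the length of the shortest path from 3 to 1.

Routes from 3 to 1:
3 - 5 - 4 - 1: 18 + 3 + 1 = 22
3 - 5 - 1: 18 + 13 = 31
Best route has total 22.

22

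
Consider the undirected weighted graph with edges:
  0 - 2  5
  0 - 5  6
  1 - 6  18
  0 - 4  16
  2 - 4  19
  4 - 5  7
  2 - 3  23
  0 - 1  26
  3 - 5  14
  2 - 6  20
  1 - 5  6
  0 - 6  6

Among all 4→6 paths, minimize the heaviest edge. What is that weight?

7

Comparing a few candidate routes:
4 -> 5 -> 1 -> 6: max(7, 6, 18) = 18
4 -> 0 -> 6: max(16, 6) = 16
4 -> 0 -> 5 -> 1 -> 6: max(16, 6, 6, 18) = 18
4 -> 2 -> 0 -> 5 -> 1 -> 6: max(19, 5, 6, 6, 18) = 19
4 -> 5 -> 0 -> 6: max(7, 6, 6) = 7
Smallest bottleneck: 7.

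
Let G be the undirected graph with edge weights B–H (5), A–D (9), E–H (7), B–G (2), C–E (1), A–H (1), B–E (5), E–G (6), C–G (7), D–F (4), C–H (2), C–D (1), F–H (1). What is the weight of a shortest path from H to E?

A few of the H→E routes:
H - F - D - C - E: 1 + 4 + 1 + 1 = 7
H - E: 7
H - C - E: 2 + 1 = 3
The minimum is 3.

3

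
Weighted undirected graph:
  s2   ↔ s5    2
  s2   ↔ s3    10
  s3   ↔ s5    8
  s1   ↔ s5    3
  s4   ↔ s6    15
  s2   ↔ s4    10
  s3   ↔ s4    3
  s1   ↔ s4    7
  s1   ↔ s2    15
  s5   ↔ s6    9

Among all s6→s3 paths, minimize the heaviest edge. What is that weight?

9

A few of the s6→s3 routes:
s6→s5→s2→s3: max(9, 2, 10) = 10
s6→s5→s1→s4→s3: max(9, 3, 7, 3) = 9
s6→s5→s2→s4→s3: max(9, 2, 10, 3) = 10
s6→s5→s3: max(9, 8) = 9
Smallest bottleneck: 9.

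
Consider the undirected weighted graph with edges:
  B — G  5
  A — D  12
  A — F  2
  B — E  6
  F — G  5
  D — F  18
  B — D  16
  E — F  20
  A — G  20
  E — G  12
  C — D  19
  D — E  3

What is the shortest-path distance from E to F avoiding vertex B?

17

A few of the E→F routes:
E - D - F: 3 + 18 = 21
E - G - F: 12 + 5 = 17
E - D - A - F: 3 + 12 + 2 = 17
E - F: 20
Shortest: 17.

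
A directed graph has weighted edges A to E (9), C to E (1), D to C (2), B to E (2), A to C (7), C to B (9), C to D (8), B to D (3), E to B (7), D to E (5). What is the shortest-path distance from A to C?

Paths from A to C:
A → C: 7
A → E → B → D → C: 9 + 7 + 3 + 2 = 21
Shortest: 7.

7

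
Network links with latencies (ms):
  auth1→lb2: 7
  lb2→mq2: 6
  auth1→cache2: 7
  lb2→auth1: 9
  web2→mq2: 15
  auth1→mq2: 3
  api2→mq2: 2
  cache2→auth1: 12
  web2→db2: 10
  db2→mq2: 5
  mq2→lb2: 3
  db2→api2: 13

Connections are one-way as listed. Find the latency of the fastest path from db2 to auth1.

Routes from db2 to auth1:
db2→api2→mq2→lb2→auth1: 13 + 2 + 3 + 9 = 27
db2→mq2→lb2→auth1: 5 + 3 + 9 = 17
Best route has total 17 ms.

17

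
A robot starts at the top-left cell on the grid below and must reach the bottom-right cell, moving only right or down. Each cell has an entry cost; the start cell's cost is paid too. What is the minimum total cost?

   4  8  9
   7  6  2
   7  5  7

Take [0,0] -> [1,0] -> [1,1] -> [1,2] -> [2,2] for a total of 4 + 7 + 6 + 2 + 7 = 26.
(Top row then right column would cost 30.)

26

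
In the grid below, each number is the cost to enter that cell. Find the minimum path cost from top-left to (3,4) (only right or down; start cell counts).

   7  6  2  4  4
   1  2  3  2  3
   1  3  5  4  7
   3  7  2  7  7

Cheapest: [0,0] -> [1,0] -> [1,1] -> [1,2] -> [1,3] -> [1,4] -> [2,4] -> [3,4]
  7 + 1 + 2 + 3 + 2 + 3 + 7 + 7 = 32

32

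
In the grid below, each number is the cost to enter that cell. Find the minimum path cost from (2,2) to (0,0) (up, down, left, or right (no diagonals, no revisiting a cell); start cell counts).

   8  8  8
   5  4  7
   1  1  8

Cheapest: (2,2) -> (2,1) -> (2,0) -> (1,0) -> (0,0)
  8 + 1 + 1 + 5 + 8 = 23

23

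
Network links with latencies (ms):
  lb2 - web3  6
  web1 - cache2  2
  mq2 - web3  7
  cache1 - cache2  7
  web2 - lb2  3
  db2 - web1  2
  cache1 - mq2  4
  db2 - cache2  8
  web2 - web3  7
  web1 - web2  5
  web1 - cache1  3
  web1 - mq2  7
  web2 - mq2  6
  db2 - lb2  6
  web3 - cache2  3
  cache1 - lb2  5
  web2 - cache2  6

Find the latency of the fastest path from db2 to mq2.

Some routes from db2 to mq2:
db2 → web1 → web2 → mq2: 2 + 5 + 6 = 13
db2 → web1 → cache2 → web3 → mq2: 2 + 2 + 3 + 7 = 14
db2 → web1 → mq2: 2 + 7 = 9
db2 → web1 → cache1 → mq2: 2 + 3 + 4 = 9
Shortest: 9 ms.

9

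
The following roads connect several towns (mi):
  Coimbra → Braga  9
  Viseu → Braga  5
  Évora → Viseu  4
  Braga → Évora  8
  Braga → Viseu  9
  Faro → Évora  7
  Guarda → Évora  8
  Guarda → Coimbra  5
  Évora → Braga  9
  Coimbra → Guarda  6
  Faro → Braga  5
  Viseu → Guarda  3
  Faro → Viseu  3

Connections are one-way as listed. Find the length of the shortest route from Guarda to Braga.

14

Candidate routes:
Guarda → Évora → Viseu → Braga: 8 + 4 + 5 = 17
Guarda → Évora → Braga: 8 + 9 = 17
Guarda → Coimbra → Braga: 5 + 9 = 14
The minimum is 14 mi.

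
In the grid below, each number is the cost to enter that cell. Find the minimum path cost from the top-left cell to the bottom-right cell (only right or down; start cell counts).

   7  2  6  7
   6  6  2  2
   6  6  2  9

Best path: r0c0 → r0c1 → r0c2 → r1c2 → r1c3 → r2c3
Cost: 7 + 2 + 6 + 2 + 2 + 9 = 28
(Top row then right column would cost 33.)

28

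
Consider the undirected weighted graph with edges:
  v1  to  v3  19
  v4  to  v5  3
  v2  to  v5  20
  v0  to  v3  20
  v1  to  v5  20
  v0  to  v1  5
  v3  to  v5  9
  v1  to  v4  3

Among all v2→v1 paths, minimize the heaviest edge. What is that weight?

Paths from v2 to v1:
v2-v5-v4-v1: max(20, 3, 3) = 20
v2-v5-v3-v1: max(20, 9, 19) = 20
v2-v5-v3-v0-v1: max(20, 9, 20, 5) = 20
v2-v5-v1: max(20, 20) = 20
Smallest bottleneck: 20.

20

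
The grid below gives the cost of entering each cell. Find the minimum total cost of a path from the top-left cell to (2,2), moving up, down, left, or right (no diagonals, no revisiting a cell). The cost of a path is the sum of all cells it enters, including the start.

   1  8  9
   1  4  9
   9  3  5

14

Cheapest: (0,0) -> (1,0) -> (1,1) -> (2,1) -> (2,2)
  1 + 1 + 4 + 3 + 5 = 14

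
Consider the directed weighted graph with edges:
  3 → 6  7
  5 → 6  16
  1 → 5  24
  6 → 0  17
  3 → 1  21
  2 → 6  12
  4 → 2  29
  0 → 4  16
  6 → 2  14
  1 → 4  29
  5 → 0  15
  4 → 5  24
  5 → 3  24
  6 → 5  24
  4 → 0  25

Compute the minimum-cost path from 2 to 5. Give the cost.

36

Paths from 2 to 5:
2 -> 6 -> 5: 12 + 24 = 36
2 -> 6 -> 0 -> 4 -> 5: 12 + 17 + 16 + 24 = 69
The minimum is 36.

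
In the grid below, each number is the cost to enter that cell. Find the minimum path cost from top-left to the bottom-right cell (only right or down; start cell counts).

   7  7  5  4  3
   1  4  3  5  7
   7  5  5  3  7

30

Path (0,0) (1,0) (1,1) (1,2) (1,3) (2,3) (2,4): 7 + 1 + 4 + 3 + 5 + 3 + 7 = 30.
(Top row then right column would cost 40.)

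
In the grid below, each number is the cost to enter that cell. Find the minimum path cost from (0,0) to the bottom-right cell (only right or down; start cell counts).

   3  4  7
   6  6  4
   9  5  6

Best path: [0,0] -> [0,1] -> [1,1] -> [1,2] -> [2,2]
Cost: 3 + 4 + 6 + 4 + 6 = 23

23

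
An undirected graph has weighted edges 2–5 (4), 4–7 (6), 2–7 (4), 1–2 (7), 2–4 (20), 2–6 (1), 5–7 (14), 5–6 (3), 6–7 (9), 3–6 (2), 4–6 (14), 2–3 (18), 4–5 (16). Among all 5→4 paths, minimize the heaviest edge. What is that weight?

Checking several routes:
5 → 6 → 7 → 4: max(3, 9, 6) = 9
5 → 6 → 2 → 7 → 4: max(3, 1, 4, 6) = 6
5 → 2 → 7 → 4: max(4, 4, 6) = 6
The minimum achievable maximum is 6.

6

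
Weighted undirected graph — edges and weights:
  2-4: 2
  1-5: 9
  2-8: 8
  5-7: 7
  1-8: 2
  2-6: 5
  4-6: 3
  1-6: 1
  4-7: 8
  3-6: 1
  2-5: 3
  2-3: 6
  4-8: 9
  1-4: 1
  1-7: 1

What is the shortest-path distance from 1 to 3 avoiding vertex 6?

Comparing a few candidate routes:
1 -> 8 -> 2 -> 3: 2 + 8 + 6 = 16
1 -> 4 -> 2 -> 3: 1 + 2 + 6 = 9
1 -> 7 -> 4 -> 2 -> 3: 1 + 8 + 2 + 6 = 17
Best route has total 9.

9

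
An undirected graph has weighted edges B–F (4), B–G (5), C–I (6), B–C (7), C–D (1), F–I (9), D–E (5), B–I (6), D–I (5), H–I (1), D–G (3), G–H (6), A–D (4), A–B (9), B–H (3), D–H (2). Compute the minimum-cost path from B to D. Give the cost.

A few of the B→D routes:
B - I - H - D: 6 + 1 + 2 = 9
B - H - D: 3 + 2 = 5
B - G - D: 5 + 3 = 8
B - C - D: 7 + 1 = 8
Best route has total 5.

5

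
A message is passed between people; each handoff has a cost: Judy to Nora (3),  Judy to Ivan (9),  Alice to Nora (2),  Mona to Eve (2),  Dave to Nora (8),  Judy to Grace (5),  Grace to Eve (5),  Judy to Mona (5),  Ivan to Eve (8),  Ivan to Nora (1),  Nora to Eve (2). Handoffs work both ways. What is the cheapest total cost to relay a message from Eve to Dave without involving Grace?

Some routes from Eve to Dave avoiding Grace:
Eve→Mona→Judy→Ivan→Nora→Dave: 2 + 5 + 9 + 1 + 8 = 25
Eve→Nora→Dave: 2 + 8 = 10
Eve→Mona→Judy→Nora→Dave: 2 + 5 + 3 + 8 = 18
Eve→Ivan→Nora→Dave: 8 + 1 + 8 = 17
Best route has total 10.

10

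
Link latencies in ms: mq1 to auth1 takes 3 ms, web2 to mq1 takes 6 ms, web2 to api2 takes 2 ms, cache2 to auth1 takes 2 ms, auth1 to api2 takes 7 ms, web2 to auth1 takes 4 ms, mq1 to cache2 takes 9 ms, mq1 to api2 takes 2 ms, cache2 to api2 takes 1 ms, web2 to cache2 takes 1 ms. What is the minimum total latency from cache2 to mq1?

3

Comparing a few candidate routes:
cache2 → api2 → mq1: 1 + 2 = 3
cache2 → web2 → mq1: 1 + 6 = 7
cache2 → web2 → api2 → mq1: 1 + 2 + 2 = 5
cache2 → web2 → auth1 → mq1: 1 + 4 + 3 = 8
cache2 → auth1 → mq1: 2 + 3 = 5
The minimum is 3 ms.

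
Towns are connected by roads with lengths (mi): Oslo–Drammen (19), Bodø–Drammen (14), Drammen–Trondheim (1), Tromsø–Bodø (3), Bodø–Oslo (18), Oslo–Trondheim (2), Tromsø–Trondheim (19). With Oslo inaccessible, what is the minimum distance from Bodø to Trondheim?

Candidate routes:
Bodø-Tromsø-Trondheim: 3 + 19 = 22
Bodø-Drammen-Trondheim: 14 + 1 = 15
Shortest: 15 mi.

15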